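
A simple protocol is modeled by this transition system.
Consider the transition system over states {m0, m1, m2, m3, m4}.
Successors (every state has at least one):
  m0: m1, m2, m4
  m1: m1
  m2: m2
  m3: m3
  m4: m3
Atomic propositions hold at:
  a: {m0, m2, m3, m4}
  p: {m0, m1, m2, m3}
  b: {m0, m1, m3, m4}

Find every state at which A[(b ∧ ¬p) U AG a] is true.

Sat(¬p) = {m4}
Sat(b ∧ ¬p) = {m4}
AG a: greatest fixpoint, start Z0 = {m0, m2, m3, m4}, keep only states in Sat with every successor in Z. Z1 = {m2, m3, m4}; fixed.
Sat(AG a) = {m2, m3, m4}
A[(b ∧ ¬p) U AG a]: least fixpoint, start Z0 = Sat(AG a) = {m2, m3, m4}, add states in Sat(b ∧ ¬p) with every successor in Z. Already a fixed point.
Sat(A[(b ∧ ¬p) U AG a]) = {m2, m3, m4}

{m2, m3, m4}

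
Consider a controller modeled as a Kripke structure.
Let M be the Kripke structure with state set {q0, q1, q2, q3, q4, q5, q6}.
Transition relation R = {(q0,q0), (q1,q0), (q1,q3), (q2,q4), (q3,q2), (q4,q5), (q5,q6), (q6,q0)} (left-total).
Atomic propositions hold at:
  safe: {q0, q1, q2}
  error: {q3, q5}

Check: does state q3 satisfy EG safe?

EG safe: greatest fixpoint, start Z0 = {q0, q1, q2}, keep only states in Sat with some successor in Z. Z1 = {q0, q1}; fixed.
Sat(EG safe) = {q0, q1}
q3 ∉ Sat(EG safe) = {q0, q1}, so the formula does not hold at q3.

No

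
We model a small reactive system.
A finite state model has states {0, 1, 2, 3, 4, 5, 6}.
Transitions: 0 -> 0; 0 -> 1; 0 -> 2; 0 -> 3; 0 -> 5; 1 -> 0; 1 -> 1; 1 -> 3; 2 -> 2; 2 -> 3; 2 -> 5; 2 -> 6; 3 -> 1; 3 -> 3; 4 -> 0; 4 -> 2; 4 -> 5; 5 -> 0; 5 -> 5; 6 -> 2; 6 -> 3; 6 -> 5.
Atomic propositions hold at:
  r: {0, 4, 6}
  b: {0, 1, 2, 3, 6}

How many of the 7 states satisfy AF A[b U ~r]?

5

Sat(~r) = {1, 2, 3, 5}
A[b U ~r]: least fixpoint, start Z0 = Sat(~r) = {1, 2, 3, 5}, add states in Sat(b) with every successor in Z. Z1 = {1, 2, 3, 5, 6}; fixed.
Sat(A[b U ~r]) = {1, 2, 3, 5, 6}
AF A[b U ~r]: least fixpoint, start Z0 = {1, 2, 3, 5, 6}, add states with every successor in Z. Already a fixed point.
Sat(AF A[b U ~r]) = {1, 2, 3, 5, 6}
|Sat(AF A[b U ~r])| = |{1, 2, 3, 5, 6}| = 5.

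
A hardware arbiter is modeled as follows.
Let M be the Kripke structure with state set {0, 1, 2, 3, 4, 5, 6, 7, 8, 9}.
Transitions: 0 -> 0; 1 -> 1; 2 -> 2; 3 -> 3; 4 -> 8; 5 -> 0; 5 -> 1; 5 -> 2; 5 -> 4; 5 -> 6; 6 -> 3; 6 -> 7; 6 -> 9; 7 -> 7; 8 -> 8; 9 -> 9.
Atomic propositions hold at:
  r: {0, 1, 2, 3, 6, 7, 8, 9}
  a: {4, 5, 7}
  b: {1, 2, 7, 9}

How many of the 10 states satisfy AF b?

4

AF b: least fixpoint, start Z0 = {1, 2, 7, 9}, add states with every successor in Z. Already a fixed point.
Sat(AF b) = {1, 2, 7, 9}
|Sat(AF b)| = |{1, 2, 7, 9}| = 4.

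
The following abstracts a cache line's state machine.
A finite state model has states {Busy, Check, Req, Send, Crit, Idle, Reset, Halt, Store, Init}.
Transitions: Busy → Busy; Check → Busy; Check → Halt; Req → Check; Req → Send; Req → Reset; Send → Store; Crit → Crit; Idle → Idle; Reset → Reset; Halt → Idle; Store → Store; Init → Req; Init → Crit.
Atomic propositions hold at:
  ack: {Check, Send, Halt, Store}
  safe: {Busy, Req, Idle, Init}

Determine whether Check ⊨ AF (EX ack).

Sat(EX ack) = {s : some successor in {Check, Send, Halt, Store}} = {Check, Req, Send, Store}
AF (EX ack): least fixpoint, start Z0 = {Check, Req, Send, Store}, add states with every successor in Z. Already a fixed point.
Sat(AF (EX ack)) = {Check, Req, Send, Store}
Check ∈ Sat(AF (EX ack)) = {Check, Req, Send, Store}, so the formula holds at Check.

Yes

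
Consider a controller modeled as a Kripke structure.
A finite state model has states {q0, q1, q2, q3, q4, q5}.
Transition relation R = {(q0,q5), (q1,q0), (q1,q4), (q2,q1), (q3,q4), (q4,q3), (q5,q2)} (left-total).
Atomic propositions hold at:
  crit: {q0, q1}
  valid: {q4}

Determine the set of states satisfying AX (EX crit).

Sat(EX crit) = {s : some successor in {q0, q1}} = {q1, q2}
Sat(AX (EX crit)) = {s : every successor in {q1, q2}} = {q2, q5}

{q2, q5}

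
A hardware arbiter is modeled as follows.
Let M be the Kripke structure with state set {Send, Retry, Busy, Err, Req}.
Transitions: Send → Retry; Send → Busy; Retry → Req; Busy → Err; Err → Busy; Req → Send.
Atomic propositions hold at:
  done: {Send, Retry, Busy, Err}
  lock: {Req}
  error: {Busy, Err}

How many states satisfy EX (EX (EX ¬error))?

3

Sat(¬error) = {Send, Retry, Req}
Sat(EX ¬error) = {s : some successor in {Send, Retry, Req}} = {Send, Retry, Req}
Sat(EX (EX ¬error)) = {s : some successor in {Send, Retry, Req}} = {Send, Retry, Req}
Sat(EX (EX (EX ¬error))) = {s : some successor in {Send, Retry, Req}} = {Send, Retry, Req}
|Sat(EX (EX (EX ¬error)))| = |{Send, Retry, Req}| = 3.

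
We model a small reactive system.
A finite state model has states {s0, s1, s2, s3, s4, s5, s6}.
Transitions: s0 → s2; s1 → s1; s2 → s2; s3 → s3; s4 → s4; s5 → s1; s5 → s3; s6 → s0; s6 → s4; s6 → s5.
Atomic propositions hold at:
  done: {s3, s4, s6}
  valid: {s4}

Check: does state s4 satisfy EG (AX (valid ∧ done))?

Sat(valid ∧ done) = {s4}
Sat(AX (valid ∧ done)) = {s : every successor in {s4}} = {s4}
EG (AX (valid ∧ done)): greatest fixpoint, start Z0 = {s4}, keep only states in Sat with some successor in Z. Already a fixed point.
Sat(EG (AX (valid ∧ done))) = {s4}
s4 ∈ Sat(EG (AX (valid ∧ done))) = {s4}, so the formula holds at s4.

Yes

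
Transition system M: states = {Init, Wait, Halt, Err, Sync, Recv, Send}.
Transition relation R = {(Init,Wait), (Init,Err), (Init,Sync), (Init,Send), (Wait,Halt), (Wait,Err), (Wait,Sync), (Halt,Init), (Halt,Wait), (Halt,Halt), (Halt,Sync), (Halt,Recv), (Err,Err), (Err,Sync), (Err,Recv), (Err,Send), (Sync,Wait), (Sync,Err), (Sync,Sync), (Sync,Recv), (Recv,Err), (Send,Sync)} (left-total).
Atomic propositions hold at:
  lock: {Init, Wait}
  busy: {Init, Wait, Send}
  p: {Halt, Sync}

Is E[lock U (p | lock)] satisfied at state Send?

Sat(p | lock) = {Init, Wait, Halt, Sync}
E[lock U (p | lock)]: least fixpoint, start Z0 = Sat((p | lock)) = {Init, Wait, Halt, Sync}, add states in Sat(lock) with some successor in Z. Already a fixed point.
Sat(E[lock U (p | lock)]) = {Init, Wait, Halt, Sync}
Send ∉ Sat(E[lock U (p | lock)]) = {Init, Wait, Halt, Sync}, so the formula does not hold at Send.

No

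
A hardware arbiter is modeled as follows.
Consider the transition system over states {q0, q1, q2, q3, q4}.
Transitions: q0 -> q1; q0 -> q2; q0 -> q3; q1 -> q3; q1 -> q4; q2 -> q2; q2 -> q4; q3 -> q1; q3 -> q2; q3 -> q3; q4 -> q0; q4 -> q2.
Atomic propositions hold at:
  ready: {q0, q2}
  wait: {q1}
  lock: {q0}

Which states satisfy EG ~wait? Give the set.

Sat(~wait) = {q0, q2, q3, q4}
EG ~wait: greatest fixpoint, start Z0 = {q0, q2, q3, q4}, keep only states in Sat with some successor in Z. Already a fixed point.
Sat(EG ~wait) = {q0, q2, q3, q4}

{q0, q2, q3, q4}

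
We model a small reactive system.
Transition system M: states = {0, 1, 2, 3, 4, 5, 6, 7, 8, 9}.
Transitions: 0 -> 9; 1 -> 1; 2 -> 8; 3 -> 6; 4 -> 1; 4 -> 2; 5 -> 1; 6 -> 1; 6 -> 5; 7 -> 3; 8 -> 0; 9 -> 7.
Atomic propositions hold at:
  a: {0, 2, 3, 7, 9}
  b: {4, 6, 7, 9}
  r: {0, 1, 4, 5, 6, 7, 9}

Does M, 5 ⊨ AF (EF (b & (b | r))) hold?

No

Sat(b | r) = {0, 1, 4, 5, 6, 7, 9}
Sat(b & (b | r)) = {4, 6, 7, 9}
EF (b & (b | r)): least fixpoint, start Z0 = {4, 6, 7, 9}, add states with some successor in Z. Z1 = {0, 3, 4, 6, 7, 9}; Z2 = {0, 3, 4, 6, 7, 8, 9}; Z3 = {0, 2, 3, 4, 6, 7, 8, 9}; fixed.
Sat(EF (b & (b | r))) = {0, 2, 3, 4, 6, 7, 8, 9}
AF (EF (b & (b | r))): least fixpoint, start Z0 = {0, 2, 3, 4, 6, 7, 8, 9}, add states with every successor in Z. Already a fixed point.
Sat(AF (EF (b & (b | r)))) = {0, 2, 3, 4, 6, 7, 8, 9}
5 ∉ Sat(AF (EF (b & (b | r)))) = {0, 2, 3, 4, 6, 7, 8, 9}, so the formula does not hold at 5.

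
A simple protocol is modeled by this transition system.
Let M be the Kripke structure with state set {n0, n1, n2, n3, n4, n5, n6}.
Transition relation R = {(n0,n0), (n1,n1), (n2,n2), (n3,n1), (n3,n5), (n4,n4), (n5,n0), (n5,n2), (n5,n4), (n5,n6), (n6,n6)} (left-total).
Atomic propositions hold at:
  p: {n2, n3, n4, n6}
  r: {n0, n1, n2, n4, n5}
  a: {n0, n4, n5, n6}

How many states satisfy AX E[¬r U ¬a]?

Sat(¬r) = {n3, n6}
Sat(¬a) = {n1, n2, n3}
E[¬r U ¬a]: least fixpoint, start Z0 = Sat(¬a) = {n1, n2, n3}, add states in Sat(¬r) with some successor in Z. Already a fixed point.
Sat(E[¬r U ¬a]) = {n1, n2, n3}
Sat(AX E[¬r U ¬a]) = {s : every successor in {n1, n2, n3}} = {n1, n2}
|Sat(AX E[¬r U ¬a])| = |{n1, n2}| = 2.

2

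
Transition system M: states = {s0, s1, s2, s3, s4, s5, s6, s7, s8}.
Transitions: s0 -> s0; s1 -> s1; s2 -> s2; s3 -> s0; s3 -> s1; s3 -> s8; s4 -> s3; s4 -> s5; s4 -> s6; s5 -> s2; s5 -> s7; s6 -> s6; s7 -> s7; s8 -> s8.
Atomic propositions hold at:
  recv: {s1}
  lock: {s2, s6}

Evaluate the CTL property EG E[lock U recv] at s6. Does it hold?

E[lock U recv]: least fixpoint, start Z0 = Sat(recv) = {s1}, add states in Sat(lock) with some successor in Z. Already a fixed point.
Sat(E[lock U recv]) = {s1}
EG E[lock U recv]: greatest fixpoint, start Z0 = {s1}, keep only states in Sat with some successor in Z. Already a fixed point.
Sat(EG E[lock U recv]) = {s1}
s6 ∉ Sat(EG E[lock U recv]) = {s1}, so the formula does not hold at s6.

No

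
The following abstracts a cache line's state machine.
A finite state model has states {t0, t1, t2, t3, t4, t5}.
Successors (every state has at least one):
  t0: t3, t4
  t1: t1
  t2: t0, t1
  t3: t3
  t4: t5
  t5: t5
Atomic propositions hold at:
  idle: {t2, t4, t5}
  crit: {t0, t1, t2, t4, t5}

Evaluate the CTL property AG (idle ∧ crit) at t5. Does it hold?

Sat(idle ∧ crit) = {t2, t4, t5}
AG (idle ∧ crit): greatest fixpoint, start Z0 = {t2, t4, t5}, keep only states in Sat with every successor in Z. Z1 = {t4, t5}; fixed.
Sat(AG (idle ∧ crit)) = {t4, t5}
t5 ∈ Sat(AG (idle ∧ crit)) = {t4, t5}, so the formula holds at t5.

Yes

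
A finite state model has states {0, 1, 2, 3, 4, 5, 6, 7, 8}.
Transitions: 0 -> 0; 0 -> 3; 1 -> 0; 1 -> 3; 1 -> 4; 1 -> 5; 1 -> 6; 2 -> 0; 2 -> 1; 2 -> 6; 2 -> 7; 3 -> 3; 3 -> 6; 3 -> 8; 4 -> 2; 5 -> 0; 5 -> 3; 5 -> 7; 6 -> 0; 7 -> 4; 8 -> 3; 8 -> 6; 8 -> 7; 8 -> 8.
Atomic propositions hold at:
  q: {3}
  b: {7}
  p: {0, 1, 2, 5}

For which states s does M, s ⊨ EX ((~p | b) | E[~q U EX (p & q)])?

{0, 1, 2, 3, 5, 7, 8}

Sat(~p) = {3, 4, 6, 7, 8}
Sat(~p | b) = {3, 4, 6, 7, 8}
Sat(~q) = {0, 1, 2, 4, 5, 6, 7, 8}
Sat(p & q) = ∅
Sat(EX (p & q)) = {s : some successor in ∅} = ∅
E[~q U EX (p & q)]: least fixpoint, start Z0 = Sat(EX (p & q)) = ∅, add states in Sat(~q) with some successor in Z. Already a fixed point.
Sat(E[~q U EX (p & q)]) = ∅
Sat((~p | b) | E[~q U EX (p & q)]) = {3, 4, 6, 7, 8}
Sat(EX ((~p | b) | E[~q U EX (p & q)])) = {s : some successor in {3, 4, 6, 7, 8}} = {0, 1, 2, 3, 5, 7, 8}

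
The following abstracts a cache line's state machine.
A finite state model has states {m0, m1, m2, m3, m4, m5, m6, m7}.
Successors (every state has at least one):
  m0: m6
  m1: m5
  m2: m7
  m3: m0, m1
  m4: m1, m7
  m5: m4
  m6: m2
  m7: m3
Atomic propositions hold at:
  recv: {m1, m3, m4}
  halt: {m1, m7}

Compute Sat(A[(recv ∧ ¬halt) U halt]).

Sat(¬halt) = {m0, m2, m3, m4, m5, m6}
Sat(recv ∧ ¬halt) = {m3, m4}
A[(recv ∧ ¬halt) U halt]: least fixpoint, start Z0 = Sat(halt) = {m1, m7}, add states in Sat(recv ∧ ¬halt) with every successor in Z. Z1 = {m1, m4, m7}; fixed.
Sat(A[(recv ∧ ¬halt) U halt]) = {m1, m4, m7}

{m1, m4, m7}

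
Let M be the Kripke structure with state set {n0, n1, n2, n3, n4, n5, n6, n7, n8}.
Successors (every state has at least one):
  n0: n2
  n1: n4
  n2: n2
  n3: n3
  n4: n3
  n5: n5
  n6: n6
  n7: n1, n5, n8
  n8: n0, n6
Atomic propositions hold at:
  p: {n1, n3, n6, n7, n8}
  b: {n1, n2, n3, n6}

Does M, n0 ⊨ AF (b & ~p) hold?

Sat(~p) = {n0, n2, n4, n5}
Sat(b & ~p) = {n2}
AF (b & ~p): least fixpoint, start Z0 = {n2}, add states with every successor in Z. Z1 = {n0, n2}; fixed.
Sat(AF (b & ~p)) = {n0, n2}
n0 ∈ Sat(AF (b & ~p)) = {n0, n2}, so the formula holds at n0.

Yes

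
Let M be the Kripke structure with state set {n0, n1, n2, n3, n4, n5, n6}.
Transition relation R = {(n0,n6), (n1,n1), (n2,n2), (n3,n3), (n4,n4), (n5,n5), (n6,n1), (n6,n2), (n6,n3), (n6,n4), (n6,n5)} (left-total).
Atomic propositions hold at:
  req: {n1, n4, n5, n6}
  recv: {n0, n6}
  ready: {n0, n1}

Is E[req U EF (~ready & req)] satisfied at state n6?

Sat(~ready) = {n2, n3, n4, n5, n6}
Sat(~ready & req) = {n4, n5, n6}
EF (~ready & req): least fixpoint, start Z0 = {n4, n5, n6}, add states with some successor in Z. Z1 = {n0, n4, n5, n6}; fixed.
Sat(EF (~ready & req)) = {n0, n4, n5, n6}
E[req U EF (~ready & req)]: least fixpoint, start Z0 = Sat(EF (~ready & req)) = {n0, n4, n5, n6}, add states in Sat(req) with some successor in Z. Already a fixed point.
Sat(E[req U EF (~ready & req)]) = {n0, n4, n5, n6}
n6 ∈ Sat(E[req U EF (~ready & req)]) = {n0, n4, n5, n6}, so the formula holds at n6.

Yes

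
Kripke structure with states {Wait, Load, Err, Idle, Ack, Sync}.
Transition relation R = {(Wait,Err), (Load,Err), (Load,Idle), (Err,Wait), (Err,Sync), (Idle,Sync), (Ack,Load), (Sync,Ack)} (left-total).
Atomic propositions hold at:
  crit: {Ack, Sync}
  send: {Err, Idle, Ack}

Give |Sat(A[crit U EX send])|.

Sat(EX send) = {s : some successor in {Err, Idle, Ack}} = {Wait, Load, Sync}
A[crit U EX send]: least fixpoint, start Z0 = Sat(EX send) = {Wait, Load, Sync}, add states in Sat(crit) with every successor in Z. Z1 = {Wait, Load, Ack, Sync}; fixed.
Sat(A[crit U EX send]) = {Wait, Load, Ack, Sync}
|Sat(A[crit U EX send])| = |{Wait, Load, Ack, Sync}| = 4.

4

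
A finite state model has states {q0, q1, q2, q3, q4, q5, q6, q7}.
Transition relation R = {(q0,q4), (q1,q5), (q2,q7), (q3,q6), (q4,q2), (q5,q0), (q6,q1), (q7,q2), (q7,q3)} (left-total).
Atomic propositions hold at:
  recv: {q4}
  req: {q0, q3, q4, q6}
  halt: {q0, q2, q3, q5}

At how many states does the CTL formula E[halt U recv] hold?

3

E[halt U recv]: least fixpoint, start Z0 = Sat(recv) = {q4}, add states in Sat(halt) with some successor in Z. Z1 = {q0, q4}; Z2 = {q0, q4, q5}; fixed.
Sat(E[halt U recv]) = {q0, q4, q5}
|Sat(E[halt U recv])| = |{q0, q4, q5}| = 3.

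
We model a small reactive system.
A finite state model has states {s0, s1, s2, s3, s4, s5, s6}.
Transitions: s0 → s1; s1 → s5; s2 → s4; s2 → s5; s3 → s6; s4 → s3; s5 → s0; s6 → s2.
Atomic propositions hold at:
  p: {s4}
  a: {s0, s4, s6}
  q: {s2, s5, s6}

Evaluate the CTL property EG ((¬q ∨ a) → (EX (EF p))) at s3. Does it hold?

Sat(¬q) = {s0, s1, s3, s4}
Sat(¬q ∨ a) = {s0, s1, s3, s4, s6}
EF p: least fixpoint, start Z0 = {s4}, add states with some successor in Z. Z1 = {s2, s4}; Z2 = {s2, s4, s6}; Z3 = {s2, s3, s4, s6}; fixed.
Sat(EF p) = {s2, s3, s4, s6}
Sat(EX (EF p)) = {s : some successor in {s2, s3, s4, s6}} = {s2, s3, s4, s6}
Sat((¬q ∨ a) → (EX (EF p))) = {s2, s3, s4, s5, s6}
EG ((¬q ∨ a) → (EX (EF p))): greatest fixpoint, start Z0 = {s2, s3, s4, s5, s6}, keep only states in Sat with some successor in Z. Z1 = {s2, s3, s4, s6}; fixed.
Sat(EG ((¬q ∨ a) → (EX (EF p)))) = {s2, s3, s4, s6}
s3 ∈ Sat(EG ((¬q ∨ a) → (EX (EF p)))) = {s2, s3, s4, s6}, so the formula holds at s3.

Yes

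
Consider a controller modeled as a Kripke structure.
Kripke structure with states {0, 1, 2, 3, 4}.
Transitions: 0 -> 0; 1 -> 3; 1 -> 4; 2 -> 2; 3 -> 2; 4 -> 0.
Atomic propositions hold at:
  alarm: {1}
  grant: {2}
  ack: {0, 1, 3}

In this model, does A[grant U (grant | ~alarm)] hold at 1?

Sat(~alarm) = {0, 2, 3, 4}
Sat(grant | ~alarm) = {0, 2, 3, 4}
A[grant U (grant | ~alarm)]: least fixpoint, start Z0 = Sat((grant | ~alarm)) = {0, 2, 3, 4}, add states in Sat(grant) with every successor in Z. Already a fixed point.
Sat(A[grant U (grant | ~alarm)]) = {0, 2, 3, 4}
1 ∉ Sat(A[grant U (grant | ~alarm)]) = {0, 2, 3, 4}, so the formula does not hold at 1.

No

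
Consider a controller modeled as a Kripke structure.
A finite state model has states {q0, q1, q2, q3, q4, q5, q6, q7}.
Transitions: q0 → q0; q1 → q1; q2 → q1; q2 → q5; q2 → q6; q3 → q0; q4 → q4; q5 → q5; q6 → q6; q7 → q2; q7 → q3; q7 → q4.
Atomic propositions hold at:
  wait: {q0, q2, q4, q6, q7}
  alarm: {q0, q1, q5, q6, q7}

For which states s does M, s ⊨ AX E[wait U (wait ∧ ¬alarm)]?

{q4}

Sat(¬alarm) = {q2, q3, q4}
Sat(wait ∧ ¬alarm) = {q2, q4}
E[wait U (wait ∧ ¬alarm)]: least fixpoint, start Z0 = Sat((wait ∧ ¬alarm)) = {q2, q4}, add states in Sat(wait) with some successor in Z. Z1 = {q2, q4, q7}; fixed.
Sat(E[wait U (wait ∧ ¬alarm)]) = {q2, q4, q7}
Sat(AX E[wait U (wait ∧ ¬alarm)]) = {s : every successor in {q2, q4, q7}} = {q4}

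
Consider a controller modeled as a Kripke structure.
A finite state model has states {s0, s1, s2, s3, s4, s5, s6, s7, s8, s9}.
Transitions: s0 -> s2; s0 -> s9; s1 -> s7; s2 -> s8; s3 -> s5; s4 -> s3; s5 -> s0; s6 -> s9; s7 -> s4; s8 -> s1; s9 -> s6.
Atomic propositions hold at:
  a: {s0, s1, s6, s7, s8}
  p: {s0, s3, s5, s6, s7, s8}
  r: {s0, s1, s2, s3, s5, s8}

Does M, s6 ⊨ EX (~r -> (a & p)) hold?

Sat(~r) = {s4, s6, s7, s9}
Sat(a & p) = {s0, s6, s7, s8}
Sat(~r -> (a & p)) = {s0, s1, s2, s3, s5, s6, s7, s8}
Sat(EX (~r -> (a & p))) = {s : some successor in {s0, s1, s2, s3, s5, s6, s7, s8}} = {s0, s1, s2, s3, s4, s5, s8, s9}
s6 ∉ Sat(EX (~r -> (a & p))) = {s0, s1, s2, s3, s4, s5, s8, s9}, so the formula does not hold at s6.

No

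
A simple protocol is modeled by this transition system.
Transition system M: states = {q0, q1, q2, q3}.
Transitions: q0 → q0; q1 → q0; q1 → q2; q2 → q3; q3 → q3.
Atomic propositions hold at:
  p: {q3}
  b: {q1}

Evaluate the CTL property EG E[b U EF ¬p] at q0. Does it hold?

Yes

Sat(¬p) = {q0, q1, q2}
EF ¬p: least fixpoint, start Z0 = {q0, q1, q2}, add states with some successor in Z. Already a fixed point.
Sat(EF ¬p) = {q0, q1, q2}
E[b U EF ¬p]: least fixpoint, start Z0 = Sat(EF ¬p) = {q0, q1, q2}, add states in Sat(b) with some successor in Z. Already a fixed point.
Sat(E[b U EF ¬p]) = {q0, q1, q2}
EG E[b U EF ¬p]: greatest fixpoint, start Z0 = {q0, q1, q2}, keep only states in Sat with some successor in Z. Z1 = {q0, q1}; fixed.
Sat(EG E[b U EF ¬p]) = {q0, q1}
q0 ∈ Sat(EG E[b U EF ¬p]) = {q0, q1}, so the formula holds at q0.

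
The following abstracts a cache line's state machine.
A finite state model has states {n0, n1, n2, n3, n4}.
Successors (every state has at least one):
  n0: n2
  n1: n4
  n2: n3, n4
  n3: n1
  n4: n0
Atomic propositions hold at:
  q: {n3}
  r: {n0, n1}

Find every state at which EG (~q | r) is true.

Sat(~q) = {n0, n1, n2, n4}
Sat(~q | r) = {n0, n1, n2, n4}
EG (~q | r): greatest fixpoint, start Z0 = {n0, n1, n2, n4}, keep only states in Sat with some successor in Z. Already a fixed point.
Sat(EG (~q | r)) = {n0, n1, n2, n4}

{n0, n1, n2, n4}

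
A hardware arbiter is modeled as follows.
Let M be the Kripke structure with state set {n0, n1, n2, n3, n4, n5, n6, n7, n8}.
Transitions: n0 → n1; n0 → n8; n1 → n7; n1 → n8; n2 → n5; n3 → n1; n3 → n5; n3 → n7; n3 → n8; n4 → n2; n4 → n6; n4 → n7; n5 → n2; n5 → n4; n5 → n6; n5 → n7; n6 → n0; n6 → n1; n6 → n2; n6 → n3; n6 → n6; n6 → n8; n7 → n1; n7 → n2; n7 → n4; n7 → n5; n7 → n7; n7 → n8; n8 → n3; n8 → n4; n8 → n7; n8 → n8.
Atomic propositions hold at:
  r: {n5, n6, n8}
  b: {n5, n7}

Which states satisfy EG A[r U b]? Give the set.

A[r U b]: least fixpoint, start Z0 = Sat(b) = {n5, n7}, add states in Sat(r) with every successor in Z. Already a fixed point.
Sat(A[r U b]) = {n5, n7}
EG A[r U b]: greatest fixpoint, start Z0 = {n5, n7}, keep only states in Sat with some successor in Z. Already a fixed point.
Sat(EG A[r U b]) = {n5, n7}

{n5, n7}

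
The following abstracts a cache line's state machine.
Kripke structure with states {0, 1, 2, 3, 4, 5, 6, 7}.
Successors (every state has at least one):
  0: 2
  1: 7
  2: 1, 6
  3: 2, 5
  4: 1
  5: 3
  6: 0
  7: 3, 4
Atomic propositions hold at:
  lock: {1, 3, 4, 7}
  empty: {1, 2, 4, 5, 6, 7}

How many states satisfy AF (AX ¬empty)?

Sat(¬empty) = {0, 3}
Sat(AX ¬empty) = {s : every successor in {0, 3}} = {5, 6}
AF (AX ¬empty): least fixpoint, start Z0 = {5, 6}, add states with every successor in Z. Already a fixed point.
Sat(AF (AX ¬empty)) = {5, 6}
|Sat(AF (AX ¬empty))| = |{5, 6}| = 2.

2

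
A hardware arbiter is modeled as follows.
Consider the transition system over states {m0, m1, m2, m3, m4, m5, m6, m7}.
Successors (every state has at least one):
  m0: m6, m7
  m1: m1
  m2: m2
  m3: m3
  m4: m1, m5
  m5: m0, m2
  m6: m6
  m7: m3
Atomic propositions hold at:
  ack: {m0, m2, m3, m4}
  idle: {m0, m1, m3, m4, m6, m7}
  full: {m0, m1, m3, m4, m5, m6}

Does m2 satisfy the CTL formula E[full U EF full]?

No

EF full: least fixpoint, start Z0 = {m0, m1, m3, m4, m5, m6}, add states with some successor in Z. Z1 = {m0, m1, m3, m4, m5, m6, m7}; fixed.
Sat(EF full) = {m0, m1, m3, m4, m5, m6, m7}
E[full U EF full]: least fixpoint, start Z0 = Sat(EF full) = {m0, m1, m3, m4, m5, m6, m7}, add states in Sat(full) with some successor in Z. Already a fixed point.
Sat(E[full U EF full]) = {m0, m1, m3, m4, m5, m6, m7}
m2 ∉ Sat(E[full U EF full]) = {m0, m1, m3, m4, m5, m6, m7}, so the formula does not hold at m2.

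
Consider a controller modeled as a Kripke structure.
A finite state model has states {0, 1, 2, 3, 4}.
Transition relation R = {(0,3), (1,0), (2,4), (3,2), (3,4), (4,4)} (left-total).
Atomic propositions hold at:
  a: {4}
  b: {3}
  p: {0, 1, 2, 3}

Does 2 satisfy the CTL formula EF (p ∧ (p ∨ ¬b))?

Yes

Sat(¬b) = {0, 1, 2, 4}
Sat(p ∨ ¬b) = {0, 1, 2, 3, 4}
Sat(p ∧ (p ∨ ¬b)) = {0, 1, 2, 3}
EF (p ∧ (p ∨ ¬b)): least fixpoint, start Z0 = {0, 1, 2, 3}, add states with some successor in Z. Already a fixed point.
Sat(EF (p ∧ (p ∨ ¬b))) = {0, 1, 2, 3}
2 ∈ Sat(EF (p ∧ (p ∨ ¬b))) = {0, 1, 2, 3}, so the formula holds at 2.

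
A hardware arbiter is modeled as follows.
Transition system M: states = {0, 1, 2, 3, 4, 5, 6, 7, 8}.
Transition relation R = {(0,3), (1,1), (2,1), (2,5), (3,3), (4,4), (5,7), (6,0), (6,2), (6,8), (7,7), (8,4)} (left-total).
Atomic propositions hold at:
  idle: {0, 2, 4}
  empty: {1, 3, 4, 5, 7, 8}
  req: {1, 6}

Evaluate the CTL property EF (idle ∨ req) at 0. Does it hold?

Sat(idle ∨ req) = {0, 1, 2, 4, 6}
EF (idle ∨ req): least fixpoint, start Z0 = {0, 1, 2, 4, 6}, add states with some successor in Z. Z1 = {0, 1, 2, 4, 6, 8}; fixed.
Sat(EF (idle ∨ req)) = {0, 1, 2, 4, 6, 8}
0 ∈ Sat(EF (idle ∨ req)) = {0, 1, 2, 4, 6, 8}, so the formula holds at 0.

Yes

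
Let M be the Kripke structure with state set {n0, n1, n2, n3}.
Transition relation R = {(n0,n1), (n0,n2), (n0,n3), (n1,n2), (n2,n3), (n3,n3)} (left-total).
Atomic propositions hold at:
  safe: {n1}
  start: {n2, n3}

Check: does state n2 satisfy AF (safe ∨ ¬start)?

No

Sat(¬start) = {n0, n1}
Sat(safe ∨ ¬start) = {n0, n1}
AF (safe ∨ ¬start): least fixpoint, start Z0 = {n0, n1}, add states with every successor in Z. Already a fixed point.
Sat(AF (safe ∨ ¬start)) = {n0, n1}
n2 ∉ Sat(AF (safe ∨ ¬start)) = {n0, n1}, so the formula does not hold at n2.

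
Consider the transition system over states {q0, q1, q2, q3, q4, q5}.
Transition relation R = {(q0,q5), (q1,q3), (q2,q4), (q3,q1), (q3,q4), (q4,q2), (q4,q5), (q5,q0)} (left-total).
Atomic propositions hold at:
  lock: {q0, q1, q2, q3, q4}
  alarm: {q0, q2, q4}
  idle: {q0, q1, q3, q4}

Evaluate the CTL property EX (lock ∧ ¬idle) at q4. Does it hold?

Yes

Sat(¬idle) = {q2, q5}
Sat(lock ∧ ¬idle) = {q2}
Sat(EX (lock ∧ ¬idle)) = {s : some successor in {q2}} = {q4}
q4 ∈ Sat(EX (lock ∧ ¬idle)) = {q4}, so the formula holds at q4.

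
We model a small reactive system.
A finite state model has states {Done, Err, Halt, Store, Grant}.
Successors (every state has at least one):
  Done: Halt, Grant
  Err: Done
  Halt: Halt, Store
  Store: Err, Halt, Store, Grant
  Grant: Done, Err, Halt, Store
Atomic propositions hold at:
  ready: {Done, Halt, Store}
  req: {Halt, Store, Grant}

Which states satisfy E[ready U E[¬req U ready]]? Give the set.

Sat(¬req) = {Done, Err}
E[¬req U ready]: least fixpoint, start Z0 = Sat(ready) = {Done, Halt, Store}, add states in Sat(¬req) with some successor in Z. Z1 = {Done, Err, Halt, Store}; fixed.
Sat(E[¬req U ready]) = {Done, Err, Halt, Store}
E[ready U E[¬req U ready]]: least fixpoint, start Z0 = Sat(E[¬req U ready]) = {Done, Err, Halt, Store}, add states in Sat(ready) with some successor in Z. Already a fixed point.
Sat(E[ready U E[¬req U ready]]) = {Done, Err, Halt, Store}

{Done, Err, Halt, Store}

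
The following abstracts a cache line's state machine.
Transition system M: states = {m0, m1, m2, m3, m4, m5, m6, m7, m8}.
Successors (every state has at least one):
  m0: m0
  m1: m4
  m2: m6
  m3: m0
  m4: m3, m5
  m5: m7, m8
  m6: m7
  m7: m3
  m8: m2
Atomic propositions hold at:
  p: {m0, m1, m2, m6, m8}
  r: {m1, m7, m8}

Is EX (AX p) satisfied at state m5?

Sat(AX p) = {s : every successor in {m0, m1, m2, m6, m8}} = {m0, m2, m3, m8}
Sat(EX (AX p)) = {s : some successor in {m0, m2, m3, m8}} = {m0, m3, m4, m5, m7, m8}
m5 ∈ Sat(EX (AX p)) = {m0, m3, m4, m5, m7, m8}, so the formula holds at m5.

Yes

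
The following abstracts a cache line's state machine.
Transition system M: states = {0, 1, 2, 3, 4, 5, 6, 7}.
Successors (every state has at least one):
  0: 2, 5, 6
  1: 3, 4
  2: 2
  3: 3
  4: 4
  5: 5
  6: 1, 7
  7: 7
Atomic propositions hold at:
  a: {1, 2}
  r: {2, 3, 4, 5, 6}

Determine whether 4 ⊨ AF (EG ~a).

Yes

Sat(~a) = {0, 3, 4, 5, 6, 7}
EG ~a: greatest fixpoint, start Z0 = {0, 3, 4, 5, 6, 7}, keep only states in Sat with some successor in Z. Already a fixed point.
Sat(EG ~a) = {0, 3, 4, 5, 6, 7}
AF (EG ~a): least fixpoint, start Z0 = {0, 3, 4, 5, 6, 7}, add states with every successor in Z. Z1 = {0, 1, 3, 4, 5, 6, 7}; fixed.
Sat(AF (EG ~a)) = {0, 1, 3, 4, 5, 6, 7}
4 ∈ Sat(AF (EG ~a)) = {0, 1, 3, 4, 5, 6, 7}, so the formula holds at 4.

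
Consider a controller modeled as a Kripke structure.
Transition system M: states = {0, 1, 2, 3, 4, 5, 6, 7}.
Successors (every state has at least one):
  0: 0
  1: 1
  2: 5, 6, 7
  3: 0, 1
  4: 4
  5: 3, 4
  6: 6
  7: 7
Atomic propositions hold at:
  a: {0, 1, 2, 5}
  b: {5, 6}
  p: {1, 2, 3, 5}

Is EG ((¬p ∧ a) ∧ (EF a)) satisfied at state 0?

Sat(¬p) = {0, 4, 6, 7}
Sat(¬p ∧ a) = {0}
EF a: least fixpoint, start Z0 = {0, 1, 2, 5}, add states with some successor in Z. Z1 = {0, 1, 2, 3, 5}; fixed.
Sat(EF a) = {0, 1, 2, 3, 5}
Sat((¬p ∧ a) ∧ (EF a)) = {0}
EG ((¬p ∧ a) ∧ (EF a)): greatest fixpoint, start Z0 = {0}, keep only states in Sat with some successor in Z. Already a fixed point.
Sat(EG ((¬p ∧ a) ∧ (EF a))) = {0}
0 ∈ Sat(EG ((¬p ∧ a) ∧ (EF a))) = {0}, so the formula holds at 0.

Yes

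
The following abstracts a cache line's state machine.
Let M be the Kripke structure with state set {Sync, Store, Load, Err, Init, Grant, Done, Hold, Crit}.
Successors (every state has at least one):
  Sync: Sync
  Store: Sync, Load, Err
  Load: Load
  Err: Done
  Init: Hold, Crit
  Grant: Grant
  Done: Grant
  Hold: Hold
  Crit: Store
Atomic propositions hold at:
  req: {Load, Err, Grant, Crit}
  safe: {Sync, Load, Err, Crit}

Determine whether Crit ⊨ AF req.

Yes

AF req: least fixpoint, start Z0 = {Load, Err, Grant, Crit}, add states with every successor in Z. Z1 = {Load, Err, Grant, Done, Crit}; fixed.
Sat(AF req) = {Load, Err, Grant, Done, Crit}
Crit ∈ Sat(AF req) = {Load, Err, Grant, Done, Crit}, so the formula holds at Crit.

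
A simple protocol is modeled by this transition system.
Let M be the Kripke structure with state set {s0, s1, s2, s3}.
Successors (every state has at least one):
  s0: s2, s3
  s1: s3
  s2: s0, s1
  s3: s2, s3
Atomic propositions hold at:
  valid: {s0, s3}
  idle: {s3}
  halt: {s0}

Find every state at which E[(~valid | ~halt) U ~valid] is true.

Sat(~valid) = {s1, s2}
Sat(~halt) = {s1, s2, s3}
Sat(~valid | ~halt) = {s1, s2, s3}
E[(~valid | ~halt) U ~valid]: least fixpoint, start Z0 = Sat(~valid) = {s1, s2}, add states in Sat(~valid | ~halt) with some successor in Z. Z1 = {s1, s2, s3}; fixed.
Sat(E[(~valid | ~halt) U ~valid]) = {s1, s2, s3}

{s1, s2, s3}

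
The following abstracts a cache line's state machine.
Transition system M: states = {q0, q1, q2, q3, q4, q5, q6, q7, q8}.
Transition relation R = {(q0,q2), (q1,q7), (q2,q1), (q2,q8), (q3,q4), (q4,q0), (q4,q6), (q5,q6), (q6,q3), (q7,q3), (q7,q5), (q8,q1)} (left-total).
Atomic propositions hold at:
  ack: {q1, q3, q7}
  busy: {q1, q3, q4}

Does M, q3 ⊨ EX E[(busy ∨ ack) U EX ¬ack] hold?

Sat(busy ∨ ack) = {q1, q3, q4, q7}
Sat(¬ack) = {q0, q2, q4, q5, q6, q8}
Sat(EX ¬ack) = {s : some successor in {q0, q2, q4, q5, q6, q8}} = {q0, q2, q3, q4, q5, q7}
E[(busy ∨ ack) U EX ¬ack]: least fixpoint, start Z0 = Sat(EX ¬ack) = {q0, q2, q3, q4, q5, q7}, add states in Sat(busy ∨ ack) with some successor in Z. Z1 = {q0, q1, q2, q3, q4, q5, q7}; fixed.
Sat(E[(busy ∨ ack) U EX ¬ack]) = {q0, q1, q2, q3, q4, q5, q7}
Sat(EX E[(busy ∨ ack) U EX ¬ack]) = {s : some successor in {q0, q1, q2, q3, q4, q5, q7}} = {q0, q1, q2, q3, q4, q6, q7, q8}
q3 ∈ Sat(EX E[(busy ∨ ack) U EX ¬ack]) = {q0, q1, q2, q3, q4, q6, q7, q8}, so the formula holds at q3.

Yes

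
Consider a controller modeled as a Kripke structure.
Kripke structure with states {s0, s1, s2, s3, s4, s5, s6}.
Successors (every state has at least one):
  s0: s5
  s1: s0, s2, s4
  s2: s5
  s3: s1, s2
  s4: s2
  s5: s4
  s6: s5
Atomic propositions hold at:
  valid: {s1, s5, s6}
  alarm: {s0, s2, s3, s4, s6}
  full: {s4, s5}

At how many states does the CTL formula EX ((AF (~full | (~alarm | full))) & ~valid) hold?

4

Sat(~full) = {s0, s1, s2, s3, s6}
Sat(~alarm) = {s1, s5}
Sat(~alarm | full) = {s1, s4, s5}
Sat(~full | (~alarm | full)) = {s0, s1, s2, s3, s4, s5, s6}
AF (~full | (~alarm | full)): least fixpoint, start Z0 = {s0, s1, s2, s3, s4, s5, s6}, add states with every successor in Z. Already a fixed point.
Sat(AF (~full | (~alarm | full))) = {s0, s1, s2, s3, s4, s5, s6}
Sat(~valid) = {s0, s2, s3, s4}
Sat((AF (~full | (~alarm | full))) & ~valid) = {s0, s2, s3, s4}
Sat(EX ((AF (~full | (~alarm | full))) & ~valid)) = {s : some successor in {s0, s2, s3, s4}} = {s1, s3, s4, s5}
|Sat(EX ((AF (~full | (~alarm | full))) & ~valid))| = |{s1, s3, s4, s5}| = 4.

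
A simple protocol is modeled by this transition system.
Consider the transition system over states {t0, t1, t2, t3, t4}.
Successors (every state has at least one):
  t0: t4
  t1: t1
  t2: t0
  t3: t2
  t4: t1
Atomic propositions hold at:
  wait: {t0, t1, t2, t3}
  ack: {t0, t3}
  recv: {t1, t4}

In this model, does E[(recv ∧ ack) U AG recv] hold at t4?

Sat(recv ∧ ack) = ∅
AG recv: greatest fixpoint, start Z0 = {t1, t4}, keep only states in Sat with every successor in Z. Already a fixed point.
Sat(AG recv) = {t1, t4}
E[(recv ∧ ack) U AG recv]: least fixpoint, start Z0 = Sat(AG recv) = {t1, t4}, add states in Sat(recv ∧ ack) with some successor in Z. Already a fixed point.
Sat(E[(recv ∧ ack) U AG recv]) = {t1, t4}
t4 ∈ Sat(E[(recv ∧ ack) U AG recv]) = {t1, t4}, so the formula holds at t4.

Yes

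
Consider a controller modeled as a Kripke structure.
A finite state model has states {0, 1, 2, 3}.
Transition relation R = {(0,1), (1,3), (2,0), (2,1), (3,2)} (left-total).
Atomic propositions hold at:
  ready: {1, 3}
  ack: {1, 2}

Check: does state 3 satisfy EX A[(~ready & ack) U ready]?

No

Sat(~ready) = {0, 2}
Sat(~ready & ack) = {2}
A[(~ready & ack) U ready]: least fixpoint, start Z0 = Sat(ready) = {1, 3}, add states in Sat(~ready & ack) with every successor in Z. Already a fixed point.
Sat(A[(~ready & ack) U ready]) = {1, 3}
Sat(EX A[(~ready & ack) U ready]) = {s : some successor in {1, 3}} = {0, 1, 2}
3 ∉ Sat(EX A[(~ready & ack) U ready]) = {0, 1, 2}, so the formula does not hold at 3.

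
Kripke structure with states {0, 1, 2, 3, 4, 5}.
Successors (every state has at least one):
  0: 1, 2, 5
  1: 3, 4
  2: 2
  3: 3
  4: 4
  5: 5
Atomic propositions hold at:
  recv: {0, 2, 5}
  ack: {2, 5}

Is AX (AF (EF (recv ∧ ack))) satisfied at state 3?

No

Sat(recv ∧ ack) = {2, 5}
EF (recv ∧ ack): least fixpoint, start Z0 = {2, 5}, add states with some successor in Z. Z1 = {0, 2, 5}; fixed.
Sat(EF (recv ∧ ack)) = {0, 2, 5}
AF (EF (recv ∧ ack)): least fixpoint, start Z0 = {0, 2, 5}, add states with every successor in Z. Already a fixed point.
Sat(AF (EF (recv ∧ ack))) = {0, 2, 5}
Sat(AX (AF (EF (recv ∧ ack)))) = {s : every successor in {0, 2, 5}} = {2, 5}
3 ∉ Sat(AX (AF (EF (recv ∧ ack)))) = {2, 5}, so the formula does not hold at 3.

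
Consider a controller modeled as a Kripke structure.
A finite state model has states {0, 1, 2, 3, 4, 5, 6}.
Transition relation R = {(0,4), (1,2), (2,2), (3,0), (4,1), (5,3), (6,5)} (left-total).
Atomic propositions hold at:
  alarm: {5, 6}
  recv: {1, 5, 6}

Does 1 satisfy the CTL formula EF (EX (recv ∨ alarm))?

No

Sat(recv ∨ alarm) = {1, 5, 6}
Sat(EX (recv ∨ alarm)) = {s : some successor in {1, 5, 6}} = {4, 6}
EF (EX (recv ∨ alarm)): least fixpoint, start Z0 = {4, 6}, add states with some successor in Z. Z1 = {0, 4, 6}; Z2 = {0, 3, 4, 6}; Z3 = {0, 3, 4, 5, 6}; fixed.
Sat(EF (EX (recv ∨ alarm))) = {0, 3, 4, 5, 6}
1 ∉ Sat(EF (EX (recv ∨ alarm))) = {0, 3, 4, 5, 6}, so the formula does not hold at 1.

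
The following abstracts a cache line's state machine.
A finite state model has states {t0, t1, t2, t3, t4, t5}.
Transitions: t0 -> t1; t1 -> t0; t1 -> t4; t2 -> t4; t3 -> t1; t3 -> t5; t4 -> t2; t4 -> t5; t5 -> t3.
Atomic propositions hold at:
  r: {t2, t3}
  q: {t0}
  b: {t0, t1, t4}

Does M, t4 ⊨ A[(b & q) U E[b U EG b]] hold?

No

Sat(b & q) = {t0}
EG b: greatest fixpoint, start Z0 = {t0, t1, t4}, keep only states in Sat with some successor in Z. Z1 = {t0, t1}; fixed.
Sat(EG b) = {t0, t1}
E[b U EG b]: least fixpoint, start Z0 = Sat(EG b) = {t0, t1}, add states in Sat(b) with some successor in Z. Already a fixed point.
Sat(E[b U EG b]) = {t0, t1}
A[(b & q) U E[b U EG b]]: least fixpoint, start Z0 = Sat(E[b U EG b]) = {t0, t1}, add states in Sat(b & q) with every successor in Z. Already a fixed point.
Sat(A[(b & q) U E[b U EG b]]) = {t0, t1}
t4 ∉ Sat(A[(b & q) U E[b U EG b]]) = {t0, t1}, so the formula does not hold at t4.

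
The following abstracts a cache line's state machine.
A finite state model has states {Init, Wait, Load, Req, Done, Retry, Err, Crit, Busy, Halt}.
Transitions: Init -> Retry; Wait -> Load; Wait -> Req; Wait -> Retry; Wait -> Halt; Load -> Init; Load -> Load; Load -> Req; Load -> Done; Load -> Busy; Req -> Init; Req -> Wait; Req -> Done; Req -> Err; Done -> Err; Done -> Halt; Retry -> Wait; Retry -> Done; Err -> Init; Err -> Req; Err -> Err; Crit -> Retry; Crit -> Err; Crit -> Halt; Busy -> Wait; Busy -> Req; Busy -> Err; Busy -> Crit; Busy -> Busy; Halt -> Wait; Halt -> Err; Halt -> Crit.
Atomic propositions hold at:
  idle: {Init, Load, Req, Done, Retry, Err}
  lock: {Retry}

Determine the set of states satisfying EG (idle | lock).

Sat(idle | lock) = {Init, Load, Req, Done, Retry, Err}
EG (idle | lock): greatest fixpoint, start Z0 = {Init, Load, Req, Done, Retry, Err}, keep only states in Sat with some successor in Z. Already a fixed point.
Sat(EG (idle | lock)) = {Init, Load, Req, Done, Retry, Err}

{Init, Load, Req, Done, Retry, Err}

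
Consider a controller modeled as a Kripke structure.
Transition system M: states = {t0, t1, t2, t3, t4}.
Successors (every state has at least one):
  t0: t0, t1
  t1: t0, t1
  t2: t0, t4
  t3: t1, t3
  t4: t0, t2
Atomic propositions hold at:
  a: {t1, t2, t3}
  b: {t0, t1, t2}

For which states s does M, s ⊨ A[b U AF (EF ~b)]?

{t2, t3, t4}

Sat(~b) = {t3, t4}
EF ~b: least fixpoint, start Z0 = {t3, t4}, add states with some successor in Z. Z1 = {t2, t3, t4}; fixed.
Sat(EF ~b) = {t2, t3, t4}
AF (EF ~b): least fixpoint, start Z0 = {t2, t3, t4}, add states with every successor in Z. Already a fixed point.
Sat(AF (EF ~b)) = {t2, t3, t4}
A[b U AF (EF ~b)]: least fixpoint, start Z0 = Sat(AF (EF ~b)) = {t2, t3, t4}, add states in Sat(b) with every successor in Z. Already a fixed point.
Sat(A[b U AF (EF ~b)]) = {t2, t3, t4}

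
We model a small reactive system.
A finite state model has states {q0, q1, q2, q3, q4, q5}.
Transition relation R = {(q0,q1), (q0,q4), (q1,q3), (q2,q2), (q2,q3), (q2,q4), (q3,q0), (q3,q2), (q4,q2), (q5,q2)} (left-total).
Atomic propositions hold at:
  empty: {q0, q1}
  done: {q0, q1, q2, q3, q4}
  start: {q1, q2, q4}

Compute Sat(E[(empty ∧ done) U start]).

{q0, q1, q2, q4}

Sat(empty ∧ done) = {q0, q1}
E[(empty ∧ done) U start]: least fixpoint, start Z0 = Sat(start) = {q1, q2, q4}, add states in Sat(empty ∧ done) with some successor in Z. Z1 = {q0, q1, q2, q4}; fixed.
Sat(E[(empty ∧ done) U start]) = {q0, q1, q2, q4}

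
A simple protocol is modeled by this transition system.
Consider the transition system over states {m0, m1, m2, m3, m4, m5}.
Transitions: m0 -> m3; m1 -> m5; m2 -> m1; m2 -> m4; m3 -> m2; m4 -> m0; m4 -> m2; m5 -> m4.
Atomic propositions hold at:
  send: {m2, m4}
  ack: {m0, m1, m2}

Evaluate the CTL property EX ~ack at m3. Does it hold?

Sat(~ack) = {m3, m4, m5}
Sat(EX ~ack) = {s : some successor in {m3, m4, m5}} = {m0, m1, m2, m5}
m3 ∉ Sat(EX ~ack) = {m0, m1, m2, m5}, so the formula does not hold at m3.

No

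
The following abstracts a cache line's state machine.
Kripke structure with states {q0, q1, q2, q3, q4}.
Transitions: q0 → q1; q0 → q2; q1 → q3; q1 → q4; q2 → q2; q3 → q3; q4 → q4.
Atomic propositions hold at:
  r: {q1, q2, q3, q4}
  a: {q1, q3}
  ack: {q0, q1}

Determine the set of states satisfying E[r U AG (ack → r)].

{q1, q2, q3, q4}

Sat(ack → r) = {q1, q2, q3, q4}
AG (ack → r): greatest fixpoint, start Z0 = {q1, q2, q3, q4}, keep only states in Sat with every successor in Z. Already a fixed point.
Sat(AG (ack → r)) = {q1, q2, q3, q4}
E[r U AG (ack → r)]: least fixpoint, start Z0 = Sat(AG (ack → r)) = {q1, q2, q3, q4}, add states in Sat(r) with some successor in Z. Already a fixed point.
Sat(E[r U AG (ack → r)]) = {q1, q2, q3, q4}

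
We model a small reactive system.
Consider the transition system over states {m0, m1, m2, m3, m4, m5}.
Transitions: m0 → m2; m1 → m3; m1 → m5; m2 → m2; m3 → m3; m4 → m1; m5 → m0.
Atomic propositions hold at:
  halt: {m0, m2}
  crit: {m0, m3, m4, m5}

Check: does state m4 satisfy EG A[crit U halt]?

No

A[crit U halt]: least fixpoint, start Z0 = Sat(halt) = {m0, m2}, add states in Sat(crit) with every successor in Z. Z1 = {m0, m2, m5}; fixed.
Sat(A[crit U halt]) = {m0, m2, m5}
EG A[crit U halt]: greatest fixpoint, start Z0 = {m0, m2, m5}, keep only states in Sat with some successor in Z. Already a fixed point.
Sat(EG A[crit U halt]) = {m0, m2, m5}
m4 ∉ Sat(EG A[crit U halt]) = {m0, m2, m5}, so the formula does not hold at m4.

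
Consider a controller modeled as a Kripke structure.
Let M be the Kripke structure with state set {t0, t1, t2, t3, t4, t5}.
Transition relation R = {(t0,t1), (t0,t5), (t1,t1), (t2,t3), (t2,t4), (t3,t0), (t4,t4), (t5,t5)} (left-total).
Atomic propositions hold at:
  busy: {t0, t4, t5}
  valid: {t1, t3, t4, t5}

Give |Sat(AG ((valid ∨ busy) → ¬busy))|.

1

Sat(valid ∨ busy) = {t0, t1, t3, t4, t5}
Sat(¬busy) = {t1, t2, t3}
Sat((valid ∨ busy) → ¬busy) = {t1, t2, t3}
AG ((valid ∨ busy) → ¬busy): greatest fixpoint, start Z0 = {t1, t2, t3}, keep only states in Sat with every successor in Z. Z1 = {t1}; fixed.
Sat(AG ((valid ∨ busy) → ¬busy)) = {t1}
|Sat(AG ((valid ∨ busy) → ¬busy))| = |{t1}| = 1.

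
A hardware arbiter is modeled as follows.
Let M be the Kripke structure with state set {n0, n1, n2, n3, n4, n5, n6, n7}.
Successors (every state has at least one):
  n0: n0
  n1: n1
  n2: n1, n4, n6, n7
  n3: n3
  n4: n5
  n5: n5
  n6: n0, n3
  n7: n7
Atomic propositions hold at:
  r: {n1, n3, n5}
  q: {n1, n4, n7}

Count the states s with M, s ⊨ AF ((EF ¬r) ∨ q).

6

Sat(¬r) = {n0, n2, n4, n6, n7}
EF ¬r: least fixpoint, start Z0 = {n0, n2, n4, n6, n7}, add states with some successor in Z. Already a fixed point.
Sat(EF ¬r) = {n0, n2, n4, n6, n7}
Sat((EF ¬r) ∨ q) = {n0, n1, n2, n4, n6, n7}
AF ((EF ¬r) ∨ q): least fixpoint, start Z0 = {n0, n1, n2, n4, n6, n7}, add states with every successor in Z. Already a fixed point.
Sat(AF ((EF ¬r) ∨ q)) = {n0, n1, n2, n4, n6, n7}
|Sat(AF ((EF ¬r) ∨ q))| = |{n0, n1, n2, n4, n6, n7}| = 6.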